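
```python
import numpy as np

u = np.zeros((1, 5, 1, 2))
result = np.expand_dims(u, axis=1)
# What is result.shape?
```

(1, 1, 5, 1, 2)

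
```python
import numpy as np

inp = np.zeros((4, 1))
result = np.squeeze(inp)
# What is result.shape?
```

(4,)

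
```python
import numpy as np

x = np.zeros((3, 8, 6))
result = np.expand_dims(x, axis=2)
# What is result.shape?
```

(3, 8, 1, 6)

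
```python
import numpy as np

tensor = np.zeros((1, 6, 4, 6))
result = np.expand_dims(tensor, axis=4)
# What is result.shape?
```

(1, 6, 4, 6, 1)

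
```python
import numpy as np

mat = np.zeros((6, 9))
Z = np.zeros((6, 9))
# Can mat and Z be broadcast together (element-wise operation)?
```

Yes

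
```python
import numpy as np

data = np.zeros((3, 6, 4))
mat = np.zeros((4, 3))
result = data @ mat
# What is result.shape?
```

(3, 6, 3)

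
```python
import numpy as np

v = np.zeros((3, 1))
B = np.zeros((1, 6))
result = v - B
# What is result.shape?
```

(3, 6)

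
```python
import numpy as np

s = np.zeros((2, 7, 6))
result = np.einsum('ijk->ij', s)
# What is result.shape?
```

(2, 7)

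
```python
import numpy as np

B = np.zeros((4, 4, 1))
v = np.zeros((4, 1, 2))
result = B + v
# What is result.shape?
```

(4, 4, 2)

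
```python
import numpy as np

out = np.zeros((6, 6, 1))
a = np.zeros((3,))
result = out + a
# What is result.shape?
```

(6, 6, 3)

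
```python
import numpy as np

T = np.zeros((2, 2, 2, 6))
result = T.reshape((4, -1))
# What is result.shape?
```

(4, 12)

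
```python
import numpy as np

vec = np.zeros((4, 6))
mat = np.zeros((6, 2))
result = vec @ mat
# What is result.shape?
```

(4, 2)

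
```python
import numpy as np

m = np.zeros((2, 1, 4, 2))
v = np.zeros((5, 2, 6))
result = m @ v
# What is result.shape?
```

(2, 5, 4, 6)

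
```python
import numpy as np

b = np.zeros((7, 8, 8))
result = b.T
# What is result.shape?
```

(8, 8, 7)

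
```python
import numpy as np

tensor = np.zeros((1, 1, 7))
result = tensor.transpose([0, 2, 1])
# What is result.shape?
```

(1, 7, 1)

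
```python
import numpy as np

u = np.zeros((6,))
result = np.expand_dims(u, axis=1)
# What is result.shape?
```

(6, 1)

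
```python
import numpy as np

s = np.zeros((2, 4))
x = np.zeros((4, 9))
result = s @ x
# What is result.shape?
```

(2, 9)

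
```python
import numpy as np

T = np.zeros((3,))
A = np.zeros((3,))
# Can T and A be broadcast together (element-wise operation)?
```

Yes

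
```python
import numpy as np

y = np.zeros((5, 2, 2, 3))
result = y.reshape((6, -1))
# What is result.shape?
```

(6, 10)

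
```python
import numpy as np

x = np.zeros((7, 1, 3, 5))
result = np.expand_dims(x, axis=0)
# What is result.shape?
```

(1, 7, 1, 3, 5)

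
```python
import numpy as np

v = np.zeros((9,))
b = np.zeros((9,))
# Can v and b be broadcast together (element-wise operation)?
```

Yes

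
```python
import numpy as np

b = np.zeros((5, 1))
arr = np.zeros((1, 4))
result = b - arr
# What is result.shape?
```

(5, 4)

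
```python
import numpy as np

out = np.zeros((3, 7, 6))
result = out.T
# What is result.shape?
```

(6, 7, 3)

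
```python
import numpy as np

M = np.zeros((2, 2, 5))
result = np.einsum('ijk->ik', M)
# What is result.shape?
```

(2, 5)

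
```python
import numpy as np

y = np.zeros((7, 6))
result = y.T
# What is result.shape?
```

(6, 7)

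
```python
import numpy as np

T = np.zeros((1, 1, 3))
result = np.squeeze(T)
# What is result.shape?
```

(3,)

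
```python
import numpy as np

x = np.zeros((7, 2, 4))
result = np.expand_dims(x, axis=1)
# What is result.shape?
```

(7, 1, 2, 4)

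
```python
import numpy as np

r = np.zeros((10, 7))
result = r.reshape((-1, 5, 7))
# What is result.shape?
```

(2, 5, 7)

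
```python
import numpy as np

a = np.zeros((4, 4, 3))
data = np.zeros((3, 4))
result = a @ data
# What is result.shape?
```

(4, 4, 4)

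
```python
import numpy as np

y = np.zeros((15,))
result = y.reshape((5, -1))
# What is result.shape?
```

(5, 3)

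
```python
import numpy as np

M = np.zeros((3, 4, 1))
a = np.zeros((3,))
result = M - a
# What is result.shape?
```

(3, 4, 3)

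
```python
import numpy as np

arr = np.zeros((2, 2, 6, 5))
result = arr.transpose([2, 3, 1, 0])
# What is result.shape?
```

(6, 5, 2, 2)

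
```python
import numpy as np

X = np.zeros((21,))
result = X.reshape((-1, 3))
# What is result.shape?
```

(7, 3)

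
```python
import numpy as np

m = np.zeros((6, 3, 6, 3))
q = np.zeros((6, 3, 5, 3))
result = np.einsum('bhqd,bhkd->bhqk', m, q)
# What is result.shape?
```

(6, 3, 6, 5)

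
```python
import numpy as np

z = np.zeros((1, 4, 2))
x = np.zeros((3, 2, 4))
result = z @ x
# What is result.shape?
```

(3, 4, 4)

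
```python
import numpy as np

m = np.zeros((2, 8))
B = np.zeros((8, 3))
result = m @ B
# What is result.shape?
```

(2, 3)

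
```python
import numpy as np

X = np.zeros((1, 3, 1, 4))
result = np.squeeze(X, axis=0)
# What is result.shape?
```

(3, 1, 4)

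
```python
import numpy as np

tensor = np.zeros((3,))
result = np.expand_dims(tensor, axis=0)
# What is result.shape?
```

(1, 3)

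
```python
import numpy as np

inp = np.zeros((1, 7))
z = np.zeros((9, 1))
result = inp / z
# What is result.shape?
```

(9, 7)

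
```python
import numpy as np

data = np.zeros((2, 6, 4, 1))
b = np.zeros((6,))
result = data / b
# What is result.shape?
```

(2, 6, 4, 6)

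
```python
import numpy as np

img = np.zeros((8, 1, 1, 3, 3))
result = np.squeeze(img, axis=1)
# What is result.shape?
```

(8, 1, 3, 3)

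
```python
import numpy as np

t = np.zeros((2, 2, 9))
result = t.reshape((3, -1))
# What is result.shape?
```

(3, 12)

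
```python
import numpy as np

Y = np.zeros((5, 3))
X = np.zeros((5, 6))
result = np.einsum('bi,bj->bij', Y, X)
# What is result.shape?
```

(5, 3, 6)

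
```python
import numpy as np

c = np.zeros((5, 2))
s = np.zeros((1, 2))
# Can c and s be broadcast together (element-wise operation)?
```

Yes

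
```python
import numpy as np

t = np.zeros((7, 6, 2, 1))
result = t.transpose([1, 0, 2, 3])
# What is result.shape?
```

(6, 7, 2, 1)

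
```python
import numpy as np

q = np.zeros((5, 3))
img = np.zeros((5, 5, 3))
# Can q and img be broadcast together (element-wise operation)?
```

Yes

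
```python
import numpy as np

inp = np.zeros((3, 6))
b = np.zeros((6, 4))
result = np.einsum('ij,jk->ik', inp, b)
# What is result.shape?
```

(3, 4)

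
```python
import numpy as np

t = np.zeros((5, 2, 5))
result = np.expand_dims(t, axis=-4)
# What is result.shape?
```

(1, 5, 2, 5)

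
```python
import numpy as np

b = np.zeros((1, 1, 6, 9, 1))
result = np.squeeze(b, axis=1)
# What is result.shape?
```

(1, 6, 9, 1)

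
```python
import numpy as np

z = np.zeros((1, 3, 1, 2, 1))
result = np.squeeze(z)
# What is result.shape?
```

(3, 2)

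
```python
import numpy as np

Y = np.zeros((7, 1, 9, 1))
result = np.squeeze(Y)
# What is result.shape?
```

(7, 9)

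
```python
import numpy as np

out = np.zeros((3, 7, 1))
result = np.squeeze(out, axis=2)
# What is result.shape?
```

(3, 7)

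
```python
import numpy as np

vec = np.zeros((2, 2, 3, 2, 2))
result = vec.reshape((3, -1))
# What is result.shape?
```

(3, 16)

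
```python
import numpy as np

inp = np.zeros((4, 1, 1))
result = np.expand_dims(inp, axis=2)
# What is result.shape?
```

(4, 1, 1, 1)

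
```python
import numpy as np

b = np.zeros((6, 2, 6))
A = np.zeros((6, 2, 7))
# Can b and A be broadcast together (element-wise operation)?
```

No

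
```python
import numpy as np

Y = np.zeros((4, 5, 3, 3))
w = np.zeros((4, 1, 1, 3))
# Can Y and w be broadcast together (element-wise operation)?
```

Yes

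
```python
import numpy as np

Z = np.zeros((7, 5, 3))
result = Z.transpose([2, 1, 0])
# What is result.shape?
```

(3, 5, 7)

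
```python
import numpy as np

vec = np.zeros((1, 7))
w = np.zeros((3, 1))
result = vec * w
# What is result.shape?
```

(3, 7)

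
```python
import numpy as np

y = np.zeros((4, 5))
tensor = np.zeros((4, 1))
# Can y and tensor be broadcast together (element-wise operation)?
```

Yes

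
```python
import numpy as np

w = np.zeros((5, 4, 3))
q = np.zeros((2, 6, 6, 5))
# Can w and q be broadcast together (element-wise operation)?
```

No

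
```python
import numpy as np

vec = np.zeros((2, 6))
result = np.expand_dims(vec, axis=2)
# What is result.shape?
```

(2, 6, 1)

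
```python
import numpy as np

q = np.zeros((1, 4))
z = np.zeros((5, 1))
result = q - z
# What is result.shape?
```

(5, 4)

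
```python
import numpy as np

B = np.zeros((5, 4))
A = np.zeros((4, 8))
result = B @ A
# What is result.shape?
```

(5, 8)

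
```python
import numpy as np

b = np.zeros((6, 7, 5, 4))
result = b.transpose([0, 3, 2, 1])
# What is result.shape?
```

(6, 4, 5, 7)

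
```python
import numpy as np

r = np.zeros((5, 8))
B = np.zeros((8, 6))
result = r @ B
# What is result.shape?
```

(5, 6)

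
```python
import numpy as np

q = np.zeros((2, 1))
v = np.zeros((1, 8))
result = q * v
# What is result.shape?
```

(2, 8)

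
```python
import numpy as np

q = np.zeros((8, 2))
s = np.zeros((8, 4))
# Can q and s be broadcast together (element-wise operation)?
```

No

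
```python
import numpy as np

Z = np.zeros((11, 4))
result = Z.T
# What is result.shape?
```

(4, 11)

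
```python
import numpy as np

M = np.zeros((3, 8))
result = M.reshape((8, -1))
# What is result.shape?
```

(8, 3)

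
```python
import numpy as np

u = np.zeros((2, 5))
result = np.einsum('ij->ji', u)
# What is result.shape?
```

(5, 2)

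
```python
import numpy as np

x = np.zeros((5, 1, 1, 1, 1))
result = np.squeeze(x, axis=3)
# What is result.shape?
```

(5, 1, 1, 1)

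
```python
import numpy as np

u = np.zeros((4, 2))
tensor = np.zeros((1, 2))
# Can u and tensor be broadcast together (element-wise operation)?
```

Yes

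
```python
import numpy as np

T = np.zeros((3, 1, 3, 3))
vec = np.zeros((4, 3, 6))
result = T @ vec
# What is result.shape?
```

(3, 4, 3, 6)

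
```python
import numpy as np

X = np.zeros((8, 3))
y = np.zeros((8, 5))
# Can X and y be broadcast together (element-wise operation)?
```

No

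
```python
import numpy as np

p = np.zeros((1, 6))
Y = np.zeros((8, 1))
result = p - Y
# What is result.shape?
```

(8, 6)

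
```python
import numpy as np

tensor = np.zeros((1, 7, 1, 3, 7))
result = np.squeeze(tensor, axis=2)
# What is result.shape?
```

(1, 7, 3, 7)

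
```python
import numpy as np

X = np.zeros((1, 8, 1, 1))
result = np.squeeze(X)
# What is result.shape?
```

(8,)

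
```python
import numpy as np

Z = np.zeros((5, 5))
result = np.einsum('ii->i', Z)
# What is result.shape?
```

(5,)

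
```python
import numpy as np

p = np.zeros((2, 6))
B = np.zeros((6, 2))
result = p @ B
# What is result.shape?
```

(2, 2)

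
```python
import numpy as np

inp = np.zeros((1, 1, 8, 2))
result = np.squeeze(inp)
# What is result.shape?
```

(8, 2)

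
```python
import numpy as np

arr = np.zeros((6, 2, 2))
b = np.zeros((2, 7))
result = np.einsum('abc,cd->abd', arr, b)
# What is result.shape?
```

(6, 2, 7)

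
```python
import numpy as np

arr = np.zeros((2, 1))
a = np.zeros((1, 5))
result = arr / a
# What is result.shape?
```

(2, 5)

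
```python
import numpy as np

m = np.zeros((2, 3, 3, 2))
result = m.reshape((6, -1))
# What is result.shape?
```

(6, 6)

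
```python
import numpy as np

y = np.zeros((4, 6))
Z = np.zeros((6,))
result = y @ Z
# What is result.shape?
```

(4,)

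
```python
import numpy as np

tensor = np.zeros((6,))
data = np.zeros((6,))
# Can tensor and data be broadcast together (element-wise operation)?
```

Yes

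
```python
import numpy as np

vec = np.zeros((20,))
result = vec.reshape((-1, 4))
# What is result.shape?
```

(5, 4)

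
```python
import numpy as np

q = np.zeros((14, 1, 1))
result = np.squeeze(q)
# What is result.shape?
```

(14,)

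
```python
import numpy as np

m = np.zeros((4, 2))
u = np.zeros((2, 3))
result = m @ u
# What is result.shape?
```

(4, 3)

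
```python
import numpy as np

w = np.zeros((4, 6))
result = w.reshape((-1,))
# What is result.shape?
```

(24,)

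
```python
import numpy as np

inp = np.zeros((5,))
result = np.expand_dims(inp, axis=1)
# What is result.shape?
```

(5, 1)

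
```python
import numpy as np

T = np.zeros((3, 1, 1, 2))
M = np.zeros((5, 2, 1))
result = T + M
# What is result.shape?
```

(3, 5, 2, 2)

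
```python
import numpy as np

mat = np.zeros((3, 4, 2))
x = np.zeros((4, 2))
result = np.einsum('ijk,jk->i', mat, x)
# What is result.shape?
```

(3,)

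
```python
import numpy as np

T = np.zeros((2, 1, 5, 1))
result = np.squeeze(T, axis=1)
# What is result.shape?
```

(2, 5, 1)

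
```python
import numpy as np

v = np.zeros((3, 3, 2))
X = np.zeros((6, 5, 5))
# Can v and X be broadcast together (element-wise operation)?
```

No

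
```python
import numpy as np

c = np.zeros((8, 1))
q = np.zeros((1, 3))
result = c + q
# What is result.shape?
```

(8, 3)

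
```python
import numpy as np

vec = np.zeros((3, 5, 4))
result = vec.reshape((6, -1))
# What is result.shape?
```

(6, 10)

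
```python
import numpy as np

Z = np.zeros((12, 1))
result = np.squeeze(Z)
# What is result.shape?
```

(12,)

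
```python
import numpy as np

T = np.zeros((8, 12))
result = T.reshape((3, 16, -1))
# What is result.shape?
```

(3, 16, 2)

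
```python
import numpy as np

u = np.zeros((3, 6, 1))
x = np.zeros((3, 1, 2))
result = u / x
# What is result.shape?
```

(3, 6, 2)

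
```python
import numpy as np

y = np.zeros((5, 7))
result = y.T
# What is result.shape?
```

(7, 5)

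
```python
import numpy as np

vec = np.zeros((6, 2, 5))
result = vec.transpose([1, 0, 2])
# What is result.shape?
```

(2, 6, 5)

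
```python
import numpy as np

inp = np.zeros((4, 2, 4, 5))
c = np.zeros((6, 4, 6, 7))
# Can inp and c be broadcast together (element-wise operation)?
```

No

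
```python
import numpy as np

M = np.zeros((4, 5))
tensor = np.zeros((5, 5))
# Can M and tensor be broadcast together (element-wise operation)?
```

No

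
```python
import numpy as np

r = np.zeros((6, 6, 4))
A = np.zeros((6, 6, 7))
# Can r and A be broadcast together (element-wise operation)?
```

No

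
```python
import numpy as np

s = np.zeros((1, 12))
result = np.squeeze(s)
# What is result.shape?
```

(12,)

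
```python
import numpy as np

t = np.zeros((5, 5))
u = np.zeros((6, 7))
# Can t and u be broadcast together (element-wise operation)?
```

No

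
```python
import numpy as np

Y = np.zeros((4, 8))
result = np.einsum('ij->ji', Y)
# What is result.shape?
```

(8, 4)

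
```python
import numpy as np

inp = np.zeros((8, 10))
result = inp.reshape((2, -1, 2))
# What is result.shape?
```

(2, 20, 2)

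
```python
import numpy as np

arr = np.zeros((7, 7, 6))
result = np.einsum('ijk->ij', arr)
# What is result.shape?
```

(7, 7)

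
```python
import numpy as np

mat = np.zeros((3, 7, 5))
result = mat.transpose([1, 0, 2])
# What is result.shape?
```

(7, 3, 5)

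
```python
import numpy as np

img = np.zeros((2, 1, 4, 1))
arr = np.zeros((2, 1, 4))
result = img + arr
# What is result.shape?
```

(2, 2, 4, 4)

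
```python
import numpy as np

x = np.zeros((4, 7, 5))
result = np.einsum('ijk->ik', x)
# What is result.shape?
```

(4, 5)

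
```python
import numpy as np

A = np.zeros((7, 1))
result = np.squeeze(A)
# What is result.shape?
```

(7,)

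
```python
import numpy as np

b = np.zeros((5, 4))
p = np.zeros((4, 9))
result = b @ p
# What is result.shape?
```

(5, 9)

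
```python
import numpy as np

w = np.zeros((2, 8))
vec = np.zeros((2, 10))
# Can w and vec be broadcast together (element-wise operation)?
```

No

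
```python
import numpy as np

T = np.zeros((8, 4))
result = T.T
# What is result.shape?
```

(4, 8)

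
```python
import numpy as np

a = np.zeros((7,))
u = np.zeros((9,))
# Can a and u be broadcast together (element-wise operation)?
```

No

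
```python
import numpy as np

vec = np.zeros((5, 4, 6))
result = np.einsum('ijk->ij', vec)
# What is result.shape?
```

(5, 4)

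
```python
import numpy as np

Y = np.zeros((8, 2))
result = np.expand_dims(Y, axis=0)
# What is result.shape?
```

(1, 8, 2)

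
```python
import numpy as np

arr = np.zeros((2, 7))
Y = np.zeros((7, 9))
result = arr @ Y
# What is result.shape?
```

(2, 9)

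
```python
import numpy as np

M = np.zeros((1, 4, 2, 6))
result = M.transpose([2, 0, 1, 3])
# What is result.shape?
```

(2, 1, 4, 6)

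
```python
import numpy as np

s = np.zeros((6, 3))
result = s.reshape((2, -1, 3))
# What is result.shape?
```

(2, 3, 3)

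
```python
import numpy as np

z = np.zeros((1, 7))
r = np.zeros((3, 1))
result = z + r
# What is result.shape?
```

(3, 7)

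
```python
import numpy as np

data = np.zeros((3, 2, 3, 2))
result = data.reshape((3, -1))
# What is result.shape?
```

(3, 12)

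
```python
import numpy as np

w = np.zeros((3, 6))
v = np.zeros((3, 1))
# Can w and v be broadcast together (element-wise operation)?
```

Yes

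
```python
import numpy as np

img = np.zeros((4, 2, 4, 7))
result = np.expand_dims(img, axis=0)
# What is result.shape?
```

(1, 4, 2, 4, 7)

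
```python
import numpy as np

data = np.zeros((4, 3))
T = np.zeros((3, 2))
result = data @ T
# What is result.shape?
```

(4, 2)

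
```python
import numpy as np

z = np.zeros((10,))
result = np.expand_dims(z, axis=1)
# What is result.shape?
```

(10, 1)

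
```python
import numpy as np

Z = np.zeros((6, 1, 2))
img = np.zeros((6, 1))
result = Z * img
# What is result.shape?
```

(6, 6, 2)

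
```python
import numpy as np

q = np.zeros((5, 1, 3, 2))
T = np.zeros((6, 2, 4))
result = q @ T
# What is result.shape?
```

(5, 6, 3, 4)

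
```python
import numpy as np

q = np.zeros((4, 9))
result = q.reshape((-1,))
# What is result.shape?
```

(36,)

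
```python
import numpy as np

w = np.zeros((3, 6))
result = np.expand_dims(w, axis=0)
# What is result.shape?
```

(1, 3, 6)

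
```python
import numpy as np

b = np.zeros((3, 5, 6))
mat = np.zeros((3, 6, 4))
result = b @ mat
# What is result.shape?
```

(3, 5, 4)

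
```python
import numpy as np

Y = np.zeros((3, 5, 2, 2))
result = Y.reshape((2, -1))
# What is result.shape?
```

(2, 30)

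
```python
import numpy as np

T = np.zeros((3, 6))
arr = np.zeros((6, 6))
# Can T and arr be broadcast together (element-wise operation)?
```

No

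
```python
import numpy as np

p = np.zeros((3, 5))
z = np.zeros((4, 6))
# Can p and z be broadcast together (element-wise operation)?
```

No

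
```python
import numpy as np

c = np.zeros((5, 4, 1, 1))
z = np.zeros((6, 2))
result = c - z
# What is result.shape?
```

(5, 4, 6, 2)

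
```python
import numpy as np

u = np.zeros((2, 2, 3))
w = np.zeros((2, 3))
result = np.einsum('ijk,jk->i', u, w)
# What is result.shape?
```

(2,)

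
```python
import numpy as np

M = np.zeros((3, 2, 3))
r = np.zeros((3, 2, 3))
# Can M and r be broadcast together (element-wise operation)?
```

Yes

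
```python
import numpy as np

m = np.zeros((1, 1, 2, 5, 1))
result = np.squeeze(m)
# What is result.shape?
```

(2, 5)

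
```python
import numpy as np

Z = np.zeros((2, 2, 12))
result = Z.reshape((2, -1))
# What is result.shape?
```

(2, 24)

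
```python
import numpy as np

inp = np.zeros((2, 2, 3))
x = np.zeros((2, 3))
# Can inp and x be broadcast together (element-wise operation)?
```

Yes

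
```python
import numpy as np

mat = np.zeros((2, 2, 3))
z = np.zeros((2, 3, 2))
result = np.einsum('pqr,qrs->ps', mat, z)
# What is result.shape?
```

(2, 2)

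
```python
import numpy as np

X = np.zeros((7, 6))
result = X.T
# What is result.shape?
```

(6, 7)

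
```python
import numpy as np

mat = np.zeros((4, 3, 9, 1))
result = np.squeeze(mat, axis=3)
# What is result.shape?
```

(4, 3, 9)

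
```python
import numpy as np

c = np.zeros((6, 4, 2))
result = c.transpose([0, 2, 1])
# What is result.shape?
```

(6, 2, 4)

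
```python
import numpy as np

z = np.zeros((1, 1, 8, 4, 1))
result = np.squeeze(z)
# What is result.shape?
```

(8, 4)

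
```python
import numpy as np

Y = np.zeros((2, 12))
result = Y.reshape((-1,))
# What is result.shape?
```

(24,)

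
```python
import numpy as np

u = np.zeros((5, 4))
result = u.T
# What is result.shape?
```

(4, 5)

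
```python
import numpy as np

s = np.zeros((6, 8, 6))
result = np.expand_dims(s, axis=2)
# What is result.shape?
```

(6, 8, 1, 6)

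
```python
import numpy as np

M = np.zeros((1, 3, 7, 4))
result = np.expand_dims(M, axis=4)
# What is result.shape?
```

(1, 3, 7, 4, 1)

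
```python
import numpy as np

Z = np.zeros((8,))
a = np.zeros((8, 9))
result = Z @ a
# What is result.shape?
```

(9,)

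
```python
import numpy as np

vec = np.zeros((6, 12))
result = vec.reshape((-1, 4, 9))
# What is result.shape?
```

(2, 4, 9)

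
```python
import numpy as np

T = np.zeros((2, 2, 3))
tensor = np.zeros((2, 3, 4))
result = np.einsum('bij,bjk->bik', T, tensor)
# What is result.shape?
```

(2, 2, 4)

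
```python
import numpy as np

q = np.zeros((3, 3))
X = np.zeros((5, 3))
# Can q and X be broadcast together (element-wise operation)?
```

No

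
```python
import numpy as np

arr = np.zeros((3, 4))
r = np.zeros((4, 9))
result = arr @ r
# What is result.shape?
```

(3, 9)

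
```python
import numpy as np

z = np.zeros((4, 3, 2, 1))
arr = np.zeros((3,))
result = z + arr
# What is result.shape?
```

(4, 3, 2, 3)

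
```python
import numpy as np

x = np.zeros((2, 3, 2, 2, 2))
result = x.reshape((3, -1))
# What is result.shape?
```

(3, 16)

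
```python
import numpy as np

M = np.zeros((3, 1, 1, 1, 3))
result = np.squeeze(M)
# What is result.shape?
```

(3, 3)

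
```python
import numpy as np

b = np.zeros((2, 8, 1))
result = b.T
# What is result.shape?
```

(1, 8, 2)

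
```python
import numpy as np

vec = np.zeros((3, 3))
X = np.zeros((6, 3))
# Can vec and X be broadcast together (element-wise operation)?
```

No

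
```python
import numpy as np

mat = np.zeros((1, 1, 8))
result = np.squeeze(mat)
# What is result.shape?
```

(8,)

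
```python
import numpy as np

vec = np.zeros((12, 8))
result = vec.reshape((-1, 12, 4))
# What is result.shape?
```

(2, 12, 4)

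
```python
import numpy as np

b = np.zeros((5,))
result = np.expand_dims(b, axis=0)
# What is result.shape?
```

(1, 5)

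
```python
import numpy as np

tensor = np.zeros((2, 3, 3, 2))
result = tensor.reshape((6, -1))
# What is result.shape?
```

(6, 6)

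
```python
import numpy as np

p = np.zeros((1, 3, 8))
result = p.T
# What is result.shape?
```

(8, 3, 1)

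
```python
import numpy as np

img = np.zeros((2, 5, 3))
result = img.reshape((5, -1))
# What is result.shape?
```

(5, 6)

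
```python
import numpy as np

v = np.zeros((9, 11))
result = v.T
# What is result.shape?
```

(11, 9)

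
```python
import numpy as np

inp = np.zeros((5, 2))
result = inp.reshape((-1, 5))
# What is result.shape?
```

(2, 5)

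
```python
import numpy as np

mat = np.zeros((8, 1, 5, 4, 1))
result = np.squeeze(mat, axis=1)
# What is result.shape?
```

(8, 5, 4, 1)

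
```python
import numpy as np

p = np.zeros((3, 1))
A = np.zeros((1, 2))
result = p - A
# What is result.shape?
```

(3, 2)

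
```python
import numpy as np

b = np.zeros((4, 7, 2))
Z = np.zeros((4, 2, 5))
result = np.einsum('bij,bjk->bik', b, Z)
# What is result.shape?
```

(4, 7, 5)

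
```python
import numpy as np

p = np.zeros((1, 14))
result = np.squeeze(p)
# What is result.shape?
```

(14,)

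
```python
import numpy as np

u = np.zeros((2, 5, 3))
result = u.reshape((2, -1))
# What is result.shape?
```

(2, 15)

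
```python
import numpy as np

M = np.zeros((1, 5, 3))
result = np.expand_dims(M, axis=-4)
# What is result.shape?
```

(1, 1, 5, 3)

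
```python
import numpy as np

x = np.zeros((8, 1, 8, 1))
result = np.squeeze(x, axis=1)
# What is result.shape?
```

(8, 8, 1)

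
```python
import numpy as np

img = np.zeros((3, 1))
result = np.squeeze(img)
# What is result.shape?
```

(3,)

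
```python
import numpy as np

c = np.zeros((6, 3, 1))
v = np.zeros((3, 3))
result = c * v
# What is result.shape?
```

(6, 3, 3)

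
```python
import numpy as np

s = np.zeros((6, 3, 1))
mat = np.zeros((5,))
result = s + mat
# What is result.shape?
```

(6, 3, 5)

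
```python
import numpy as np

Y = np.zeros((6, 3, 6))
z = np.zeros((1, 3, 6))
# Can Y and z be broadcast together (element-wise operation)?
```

Yes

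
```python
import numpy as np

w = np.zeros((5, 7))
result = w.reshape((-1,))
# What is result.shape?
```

(35,)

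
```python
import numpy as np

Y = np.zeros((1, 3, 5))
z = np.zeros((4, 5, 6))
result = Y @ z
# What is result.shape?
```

(4, 3, 6)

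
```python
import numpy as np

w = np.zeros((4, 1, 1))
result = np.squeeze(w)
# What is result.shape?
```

(4,)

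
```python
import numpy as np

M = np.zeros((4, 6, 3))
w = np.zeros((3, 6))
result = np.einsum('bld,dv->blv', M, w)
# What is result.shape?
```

(4, 6, 6)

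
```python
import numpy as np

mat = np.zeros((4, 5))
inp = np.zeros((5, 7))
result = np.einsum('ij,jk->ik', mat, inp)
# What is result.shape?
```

(4, 7)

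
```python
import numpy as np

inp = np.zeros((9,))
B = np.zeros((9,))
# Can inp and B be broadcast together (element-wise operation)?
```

Yes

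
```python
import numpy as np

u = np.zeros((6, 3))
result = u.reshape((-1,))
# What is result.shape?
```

(18,)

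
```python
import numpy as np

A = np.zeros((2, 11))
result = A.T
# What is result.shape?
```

(11, 2)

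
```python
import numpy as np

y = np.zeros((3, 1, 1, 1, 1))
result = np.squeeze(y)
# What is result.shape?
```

(3,)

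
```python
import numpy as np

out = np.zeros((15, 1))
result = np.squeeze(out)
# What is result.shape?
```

(15,)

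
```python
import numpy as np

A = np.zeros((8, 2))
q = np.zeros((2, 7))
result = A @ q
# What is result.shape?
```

(8, 7)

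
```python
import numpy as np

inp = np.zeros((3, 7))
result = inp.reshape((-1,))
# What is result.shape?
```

(21,)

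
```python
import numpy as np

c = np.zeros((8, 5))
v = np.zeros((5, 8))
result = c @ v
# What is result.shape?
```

(8, 8)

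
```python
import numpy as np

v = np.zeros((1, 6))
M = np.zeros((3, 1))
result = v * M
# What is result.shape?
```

(3, 6)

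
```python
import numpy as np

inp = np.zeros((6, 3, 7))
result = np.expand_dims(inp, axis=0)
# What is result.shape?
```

(1, 6, 3, 7)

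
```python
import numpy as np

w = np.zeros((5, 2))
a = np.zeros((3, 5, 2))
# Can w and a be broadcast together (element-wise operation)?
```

Yes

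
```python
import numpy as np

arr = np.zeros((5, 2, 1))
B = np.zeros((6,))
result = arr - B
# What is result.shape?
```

(5, 2, 6)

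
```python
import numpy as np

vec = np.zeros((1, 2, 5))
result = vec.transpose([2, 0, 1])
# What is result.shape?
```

(5, 1, 2)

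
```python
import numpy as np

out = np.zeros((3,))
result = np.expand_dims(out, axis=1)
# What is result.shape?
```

(3, 1)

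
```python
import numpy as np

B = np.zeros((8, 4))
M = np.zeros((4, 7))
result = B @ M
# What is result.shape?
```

(8, 7)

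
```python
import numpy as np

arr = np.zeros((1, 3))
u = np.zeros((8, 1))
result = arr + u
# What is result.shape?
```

(8, 3)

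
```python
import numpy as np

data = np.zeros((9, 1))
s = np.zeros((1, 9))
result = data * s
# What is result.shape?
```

(9, 9)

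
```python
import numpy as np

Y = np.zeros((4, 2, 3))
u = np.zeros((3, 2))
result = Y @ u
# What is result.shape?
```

(4, 2, 2)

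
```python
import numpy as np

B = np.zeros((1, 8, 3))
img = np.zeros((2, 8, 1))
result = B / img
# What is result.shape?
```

(2, 8, 3)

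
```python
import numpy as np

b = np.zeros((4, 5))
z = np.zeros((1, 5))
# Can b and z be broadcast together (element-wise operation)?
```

Yes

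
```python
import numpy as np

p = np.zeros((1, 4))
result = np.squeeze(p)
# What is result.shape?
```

(4,)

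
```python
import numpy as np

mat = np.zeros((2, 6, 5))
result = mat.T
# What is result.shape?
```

(5, 6, 2)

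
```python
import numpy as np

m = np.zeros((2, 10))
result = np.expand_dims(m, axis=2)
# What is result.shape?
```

(2, 10, 1)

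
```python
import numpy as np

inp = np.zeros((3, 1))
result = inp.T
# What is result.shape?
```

(1, 3)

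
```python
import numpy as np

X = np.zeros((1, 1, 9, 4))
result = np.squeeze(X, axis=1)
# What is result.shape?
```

(1, 9, 4)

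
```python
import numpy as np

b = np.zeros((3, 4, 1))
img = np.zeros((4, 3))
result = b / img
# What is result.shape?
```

(3, 4, 3)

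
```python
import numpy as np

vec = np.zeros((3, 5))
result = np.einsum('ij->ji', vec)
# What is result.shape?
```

(5, 3)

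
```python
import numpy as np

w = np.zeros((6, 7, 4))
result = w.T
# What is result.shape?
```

(4, 7, 6)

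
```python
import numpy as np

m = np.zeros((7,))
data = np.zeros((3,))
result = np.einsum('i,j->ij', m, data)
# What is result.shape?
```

(7, 3)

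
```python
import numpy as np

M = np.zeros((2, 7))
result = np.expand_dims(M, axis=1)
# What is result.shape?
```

(2, 1, 7)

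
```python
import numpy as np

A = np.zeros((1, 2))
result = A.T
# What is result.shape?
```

(2, 1)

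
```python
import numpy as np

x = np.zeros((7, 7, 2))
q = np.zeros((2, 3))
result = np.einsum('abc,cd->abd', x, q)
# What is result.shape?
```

(7, 7, 3)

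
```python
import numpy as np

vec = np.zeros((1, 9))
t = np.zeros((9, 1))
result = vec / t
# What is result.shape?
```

(9, 9)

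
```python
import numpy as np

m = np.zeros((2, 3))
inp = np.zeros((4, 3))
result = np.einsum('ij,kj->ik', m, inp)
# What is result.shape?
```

(2, 4)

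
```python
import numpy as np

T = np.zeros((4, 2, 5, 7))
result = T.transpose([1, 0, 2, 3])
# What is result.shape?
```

(2, 4, 5, 7)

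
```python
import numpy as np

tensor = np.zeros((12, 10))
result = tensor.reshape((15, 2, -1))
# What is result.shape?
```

(15, 2, 4)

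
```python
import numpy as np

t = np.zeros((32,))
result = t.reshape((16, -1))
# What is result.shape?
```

(16, 2)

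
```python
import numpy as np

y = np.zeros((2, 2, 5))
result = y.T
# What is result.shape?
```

(5, 2, 2)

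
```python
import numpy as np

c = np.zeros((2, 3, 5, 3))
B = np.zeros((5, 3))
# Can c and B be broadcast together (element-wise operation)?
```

Yes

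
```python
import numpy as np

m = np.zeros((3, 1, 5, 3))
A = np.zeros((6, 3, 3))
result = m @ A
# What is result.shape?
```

(3, 6, 5, 3)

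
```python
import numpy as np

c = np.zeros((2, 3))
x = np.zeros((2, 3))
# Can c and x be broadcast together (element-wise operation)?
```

Yes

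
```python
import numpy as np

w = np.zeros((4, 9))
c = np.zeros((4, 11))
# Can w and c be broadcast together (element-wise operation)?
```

No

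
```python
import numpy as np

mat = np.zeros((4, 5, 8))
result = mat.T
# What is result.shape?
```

(8, 5, 4)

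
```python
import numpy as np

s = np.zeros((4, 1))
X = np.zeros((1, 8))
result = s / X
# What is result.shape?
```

(4, 8)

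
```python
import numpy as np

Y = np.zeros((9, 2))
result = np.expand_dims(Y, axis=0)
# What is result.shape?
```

(1, 9, 2)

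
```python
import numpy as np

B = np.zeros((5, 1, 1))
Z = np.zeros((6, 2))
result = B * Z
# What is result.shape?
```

(5, 6, 2)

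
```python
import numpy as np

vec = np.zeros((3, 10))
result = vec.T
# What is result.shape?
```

(10, 3)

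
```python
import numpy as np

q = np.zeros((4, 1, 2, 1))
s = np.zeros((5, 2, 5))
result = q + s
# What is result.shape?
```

(4, 5, 2, 5)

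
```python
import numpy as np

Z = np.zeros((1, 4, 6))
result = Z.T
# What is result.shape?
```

(6, 4, 1)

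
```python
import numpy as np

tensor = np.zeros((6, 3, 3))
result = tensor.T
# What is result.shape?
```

(3, 3, 6)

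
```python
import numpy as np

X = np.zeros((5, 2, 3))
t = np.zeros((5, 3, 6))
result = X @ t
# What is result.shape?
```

(5, 2, 6)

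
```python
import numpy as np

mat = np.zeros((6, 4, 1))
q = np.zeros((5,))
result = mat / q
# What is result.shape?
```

(6, 4, 5)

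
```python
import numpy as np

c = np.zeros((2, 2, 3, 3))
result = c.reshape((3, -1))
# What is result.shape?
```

(3, 12)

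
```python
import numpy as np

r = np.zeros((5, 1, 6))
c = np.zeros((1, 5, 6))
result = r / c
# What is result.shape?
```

(5, 5, 6)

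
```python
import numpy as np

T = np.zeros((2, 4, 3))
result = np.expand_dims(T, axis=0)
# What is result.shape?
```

(1, 2, 4, 3)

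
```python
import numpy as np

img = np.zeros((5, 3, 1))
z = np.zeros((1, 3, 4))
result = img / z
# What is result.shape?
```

(5, 3, 4)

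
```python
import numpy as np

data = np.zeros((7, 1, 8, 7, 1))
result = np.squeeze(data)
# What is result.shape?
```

(7, 8, 7)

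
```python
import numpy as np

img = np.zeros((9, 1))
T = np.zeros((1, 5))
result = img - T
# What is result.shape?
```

(9, 5)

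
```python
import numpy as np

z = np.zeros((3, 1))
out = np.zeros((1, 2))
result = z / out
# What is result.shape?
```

(3, 2)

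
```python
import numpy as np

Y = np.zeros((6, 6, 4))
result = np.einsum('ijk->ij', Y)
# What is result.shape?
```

(6, 6)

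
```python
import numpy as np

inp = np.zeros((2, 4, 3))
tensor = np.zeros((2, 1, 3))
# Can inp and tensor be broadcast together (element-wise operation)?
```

Yes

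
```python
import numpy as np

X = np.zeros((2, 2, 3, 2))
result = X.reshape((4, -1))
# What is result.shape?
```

(4, 6)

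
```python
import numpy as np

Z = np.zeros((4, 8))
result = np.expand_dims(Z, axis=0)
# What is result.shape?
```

(1, 4, 8)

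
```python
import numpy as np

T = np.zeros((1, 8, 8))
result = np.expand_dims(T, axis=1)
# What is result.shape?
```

(1, 1, 8, 8)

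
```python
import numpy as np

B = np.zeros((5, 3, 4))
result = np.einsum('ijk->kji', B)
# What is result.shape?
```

(4, 3, 5)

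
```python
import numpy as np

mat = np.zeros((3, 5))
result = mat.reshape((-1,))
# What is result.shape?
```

(15,)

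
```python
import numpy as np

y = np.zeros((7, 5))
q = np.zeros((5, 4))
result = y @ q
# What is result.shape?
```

(7, 4)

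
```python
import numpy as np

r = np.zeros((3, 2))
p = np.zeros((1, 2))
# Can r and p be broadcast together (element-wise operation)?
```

Yes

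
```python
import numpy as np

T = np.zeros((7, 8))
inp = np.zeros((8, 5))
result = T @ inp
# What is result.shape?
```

(7, 5)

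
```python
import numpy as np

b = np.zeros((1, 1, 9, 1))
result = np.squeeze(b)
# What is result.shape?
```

(9,)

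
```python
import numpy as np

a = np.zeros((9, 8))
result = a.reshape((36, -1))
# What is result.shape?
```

(36, 2)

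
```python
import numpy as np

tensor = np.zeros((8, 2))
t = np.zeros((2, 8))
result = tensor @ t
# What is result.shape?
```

(8, 8)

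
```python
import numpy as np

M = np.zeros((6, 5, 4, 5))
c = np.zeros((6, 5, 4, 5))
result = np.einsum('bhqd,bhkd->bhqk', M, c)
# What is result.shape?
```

(6, 5, 4, 4)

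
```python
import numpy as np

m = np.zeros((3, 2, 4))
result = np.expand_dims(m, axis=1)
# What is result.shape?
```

(3, 1, 2, 4)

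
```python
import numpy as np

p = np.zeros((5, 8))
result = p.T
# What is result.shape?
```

(8, 5)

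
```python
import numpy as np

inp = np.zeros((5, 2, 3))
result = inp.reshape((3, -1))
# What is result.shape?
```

(3, 10)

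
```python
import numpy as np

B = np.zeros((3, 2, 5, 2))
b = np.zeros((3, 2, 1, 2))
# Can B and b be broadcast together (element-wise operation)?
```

Yes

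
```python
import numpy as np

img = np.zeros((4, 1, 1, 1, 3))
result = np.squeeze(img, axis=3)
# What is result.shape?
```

(4, 1, 1, 3)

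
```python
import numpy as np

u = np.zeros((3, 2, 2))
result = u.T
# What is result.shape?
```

(2, 2, 3)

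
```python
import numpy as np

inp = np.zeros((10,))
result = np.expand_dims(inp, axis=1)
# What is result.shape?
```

(10, 1)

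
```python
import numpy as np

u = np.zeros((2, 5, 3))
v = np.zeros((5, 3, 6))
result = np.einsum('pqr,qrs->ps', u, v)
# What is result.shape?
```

(2, 6)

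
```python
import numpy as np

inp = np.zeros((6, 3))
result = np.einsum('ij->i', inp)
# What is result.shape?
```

(6,)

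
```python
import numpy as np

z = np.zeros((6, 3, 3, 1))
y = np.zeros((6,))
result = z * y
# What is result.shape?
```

(6, 3, 3, 6)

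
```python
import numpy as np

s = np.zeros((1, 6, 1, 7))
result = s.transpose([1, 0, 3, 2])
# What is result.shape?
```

(6, 1, 7, 1)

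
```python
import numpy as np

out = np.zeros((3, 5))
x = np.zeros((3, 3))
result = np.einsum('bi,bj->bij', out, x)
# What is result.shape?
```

(3, 5, 3)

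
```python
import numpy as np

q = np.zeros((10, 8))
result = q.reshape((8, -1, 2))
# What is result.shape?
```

(8, 5, 2)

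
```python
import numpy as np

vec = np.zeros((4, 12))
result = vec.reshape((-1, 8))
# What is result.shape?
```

(6, 8)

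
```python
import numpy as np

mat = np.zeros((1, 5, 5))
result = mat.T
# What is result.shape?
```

(5, 5, 1)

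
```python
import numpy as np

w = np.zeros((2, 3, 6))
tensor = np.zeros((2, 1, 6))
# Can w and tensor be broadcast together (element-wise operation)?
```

Yes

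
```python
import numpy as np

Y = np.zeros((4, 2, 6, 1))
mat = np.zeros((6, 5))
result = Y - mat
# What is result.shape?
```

(4, 2, 6, 5)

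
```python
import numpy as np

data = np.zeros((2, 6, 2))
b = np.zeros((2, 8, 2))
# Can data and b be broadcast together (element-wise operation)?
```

No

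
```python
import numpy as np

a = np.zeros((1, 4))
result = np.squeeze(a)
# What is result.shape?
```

(4,)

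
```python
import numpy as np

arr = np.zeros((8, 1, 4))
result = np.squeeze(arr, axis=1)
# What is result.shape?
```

(8, 4)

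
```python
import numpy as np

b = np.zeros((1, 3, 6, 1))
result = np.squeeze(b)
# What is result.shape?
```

(3, 6)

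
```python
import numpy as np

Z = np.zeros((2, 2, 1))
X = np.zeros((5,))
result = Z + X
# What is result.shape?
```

(2, 2, 5)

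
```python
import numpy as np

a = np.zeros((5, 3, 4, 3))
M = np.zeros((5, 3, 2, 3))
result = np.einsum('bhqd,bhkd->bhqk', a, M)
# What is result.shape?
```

(5, 3, 4, 2)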